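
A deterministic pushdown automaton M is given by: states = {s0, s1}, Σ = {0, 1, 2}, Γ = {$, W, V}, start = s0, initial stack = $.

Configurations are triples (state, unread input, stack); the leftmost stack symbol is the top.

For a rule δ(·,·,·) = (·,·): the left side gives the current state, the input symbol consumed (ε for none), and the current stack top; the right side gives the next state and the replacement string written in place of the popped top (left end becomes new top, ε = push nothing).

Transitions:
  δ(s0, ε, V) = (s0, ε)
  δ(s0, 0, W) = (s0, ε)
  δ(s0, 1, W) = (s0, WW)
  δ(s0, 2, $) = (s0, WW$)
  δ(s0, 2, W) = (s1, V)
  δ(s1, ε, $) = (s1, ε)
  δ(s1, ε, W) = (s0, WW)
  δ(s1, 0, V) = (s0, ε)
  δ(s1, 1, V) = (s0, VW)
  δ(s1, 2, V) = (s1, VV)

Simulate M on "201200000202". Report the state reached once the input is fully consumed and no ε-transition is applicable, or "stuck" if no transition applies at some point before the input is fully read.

(s0, 201200000202, $) ⊢ (s0, 01200000202, WW$) ⊢ (s0, 1200000202, W$) ⊢ (s0, 200000202, WW$) ⊢ (s1, 00000202, VW$) ⊢ (s0, 0000202, W$) ⊢ (s0, 000202, $)
No transition for (s0, 0, top $); M blocks with input 000202 remaining.

stuck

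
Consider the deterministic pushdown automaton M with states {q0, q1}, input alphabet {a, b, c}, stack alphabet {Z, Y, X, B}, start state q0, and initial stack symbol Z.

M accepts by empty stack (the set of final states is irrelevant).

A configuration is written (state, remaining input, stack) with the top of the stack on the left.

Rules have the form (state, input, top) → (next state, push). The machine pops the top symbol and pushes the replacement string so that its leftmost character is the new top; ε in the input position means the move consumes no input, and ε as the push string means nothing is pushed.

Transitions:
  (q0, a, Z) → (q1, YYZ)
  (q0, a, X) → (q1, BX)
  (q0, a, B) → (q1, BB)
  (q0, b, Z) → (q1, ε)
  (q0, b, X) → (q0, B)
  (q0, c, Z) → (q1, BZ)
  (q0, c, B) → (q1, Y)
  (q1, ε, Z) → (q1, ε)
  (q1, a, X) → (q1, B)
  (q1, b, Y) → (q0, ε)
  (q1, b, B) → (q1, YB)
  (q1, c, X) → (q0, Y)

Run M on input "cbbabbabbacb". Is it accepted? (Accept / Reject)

(q0, cbbabbabbacb, Z) ⊢ (q1, bbabbabbacb, BZ) ⊢ (q1, babbabbacb, YBZ) ⊢ (q0, abbabbacb, BZ) ⊢ (q1, bbabbacb, BBZ) ⊢ (q1, babbacb, YBBZ) ⊢ (q0, abbacb, BBZ) ⊢ (q1, bbacb, BBBZ) ⊢ (q1, bacb, YBBBZ) ⊢ (q0, acb, BBBZ) ⊢ (q1, cb, BBBBZ)
No transition applies at (q1, cb, BBBBZ); input not fully consumed.

Reject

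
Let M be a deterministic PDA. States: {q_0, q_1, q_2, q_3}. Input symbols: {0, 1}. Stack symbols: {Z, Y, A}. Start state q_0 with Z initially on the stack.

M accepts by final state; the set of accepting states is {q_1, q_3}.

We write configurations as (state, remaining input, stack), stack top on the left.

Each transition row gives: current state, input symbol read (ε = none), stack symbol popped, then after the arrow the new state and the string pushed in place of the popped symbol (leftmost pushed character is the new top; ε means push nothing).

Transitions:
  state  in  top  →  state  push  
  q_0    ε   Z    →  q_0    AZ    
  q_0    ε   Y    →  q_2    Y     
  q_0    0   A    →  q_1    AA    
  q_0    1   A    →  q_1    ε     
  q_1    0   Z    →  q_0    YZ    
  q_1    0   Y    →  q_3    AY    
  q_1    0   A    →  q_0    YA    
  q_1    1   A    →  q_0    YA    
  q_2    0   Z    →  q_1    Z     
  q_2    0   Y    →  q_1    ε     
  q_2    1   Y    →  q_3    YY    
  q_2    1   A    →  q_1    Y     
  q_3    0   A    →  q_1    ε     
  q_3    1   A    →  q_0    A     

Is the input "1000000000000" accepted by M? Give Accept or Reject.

Accept

(q_0, 1000000000000, Z)
  ε-move, top Z: go to q_0, push AZ → (q_0, 1000000000000, AZ)
  read 1, top A: go to q_1, push ε → (q_1, 000000000000, Z)
  read 0, top Z: go to q_0, push YZ → (q_0, 00000000000, YZ)
  ε-move, top Y: go to q_2, push Y → (q_2, 00000000000, YZ)
  read 0, top Y: go to q_1, push ε → (q_1, 0000000000, Z)
  read 0, top Z: go to q_0, push YZ → (q_0, 000000000, YZ)
  ε-move, top Y: go to q_2, push Y → (q_2, 000000000, YZ)
  read 0, top Y: go to q_1, push ε → (q_1, 00000000, Z)
  read 0, top Z: go to q_0, push YZ → (q_0, 0000000, YZ)
  ε-move, top Y: go to q_2, push Y → (q_2, 0000000, YZ)
  read 0, top Y: go to q_1, push ε → (q_1, 000000, Z)
  read 0, top Z: go to q_0, push YZ → (q_0, 00000, YZ)
  ε-move, top Y: go to q_2, push Y → (q_2, 00000, YZ)
  read 0, top Y: go to q_1, push ε → (q_1, 0000, Z)
  read 0, top Z: go to q_0, push YZ → (q_0, 000, YZ)
  ε-move, top Y: go to q_2, push Y → (q_2, 000, YZ)
  read 0, top Y: go to q_1, push ε → (q_1, 00, Z)
  read 0, top Z: go to q_0, push YZ → (q_0, 0, YZ)
  ε-move, top Y: go to q_2, push Y → (q_2, 0, YZ)
  read 0, top Y: go to q_1, push ε → (q_1, ε, Z)
All input consumed; state q_1 ∈ F.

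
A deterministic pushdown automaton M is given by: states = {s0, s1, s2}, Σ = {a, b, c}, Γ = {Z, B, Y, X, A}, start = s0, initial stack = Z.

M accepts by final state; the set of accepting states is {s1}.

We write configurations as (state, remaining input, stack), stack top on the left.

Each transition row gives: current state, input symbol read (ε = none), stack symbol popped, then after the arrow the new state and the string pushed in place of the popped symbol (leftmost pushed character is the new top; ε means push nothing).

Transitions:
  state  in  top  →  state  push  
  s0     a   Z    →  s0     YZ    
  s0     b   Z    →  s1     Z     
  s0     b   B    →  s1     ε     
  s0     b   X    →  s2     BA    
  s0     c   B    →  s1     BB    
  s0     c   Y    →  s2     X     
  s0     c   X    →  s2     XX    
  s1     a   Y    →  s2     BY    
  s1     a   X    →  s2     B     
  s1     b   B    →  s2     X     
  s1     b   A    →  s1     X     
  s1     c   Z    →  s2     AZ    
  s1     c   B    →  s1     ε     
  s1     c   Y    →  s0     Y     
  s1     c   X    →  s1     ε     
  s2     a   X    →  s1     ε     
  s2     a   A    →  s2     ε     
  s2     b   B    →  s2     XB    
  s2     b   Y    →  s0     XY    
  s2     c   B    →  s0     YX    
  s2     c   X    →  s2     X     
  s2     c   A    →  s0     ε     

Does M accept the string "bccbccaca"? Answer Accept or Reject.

(s0, bccbccaca, Z) ⊢ (s1, ccbccaca, Z) ⊢ (s2, cbccaca, AZ) ⊢ (s0, bccaca, Z) ⊢ (s1, ccaca, Z) ⊢ (s2, caca, AZ) ⊢ (s0, aca, Z) ⊢ (s0, ca, YZ) ⊢ (s2, a, XZ) ⊢ (s1, ε, Z)
All input consumed; state s1 ∈ F.

Accept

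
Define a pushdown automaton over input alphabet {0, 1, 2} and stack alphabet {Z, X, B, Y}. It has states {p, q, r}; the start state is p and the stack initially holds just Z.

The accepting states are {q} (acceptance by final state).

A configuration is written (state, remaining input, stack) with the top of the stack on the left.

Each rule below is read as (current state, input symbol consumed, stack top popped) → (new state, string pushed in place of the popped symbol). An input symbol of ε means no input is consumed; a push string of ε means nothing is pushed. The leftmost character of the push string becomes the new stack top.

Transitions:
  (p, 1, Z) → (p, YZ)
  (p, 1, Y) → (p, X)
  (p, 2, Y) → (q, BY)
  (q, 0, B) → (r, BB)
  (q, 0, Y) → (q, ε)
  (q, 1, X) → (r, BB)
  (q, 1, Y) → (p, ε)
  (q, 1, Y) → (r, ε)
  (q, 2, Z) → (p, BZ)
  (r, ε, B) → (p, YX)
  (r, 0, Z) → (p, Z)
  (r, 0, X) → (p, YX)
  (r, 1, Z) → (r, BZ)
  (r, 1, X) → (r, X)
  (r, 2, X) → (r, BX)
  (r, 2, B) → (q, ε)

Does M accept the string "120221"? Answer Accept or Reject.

Reject

No computation consumes all input and reaches a final state.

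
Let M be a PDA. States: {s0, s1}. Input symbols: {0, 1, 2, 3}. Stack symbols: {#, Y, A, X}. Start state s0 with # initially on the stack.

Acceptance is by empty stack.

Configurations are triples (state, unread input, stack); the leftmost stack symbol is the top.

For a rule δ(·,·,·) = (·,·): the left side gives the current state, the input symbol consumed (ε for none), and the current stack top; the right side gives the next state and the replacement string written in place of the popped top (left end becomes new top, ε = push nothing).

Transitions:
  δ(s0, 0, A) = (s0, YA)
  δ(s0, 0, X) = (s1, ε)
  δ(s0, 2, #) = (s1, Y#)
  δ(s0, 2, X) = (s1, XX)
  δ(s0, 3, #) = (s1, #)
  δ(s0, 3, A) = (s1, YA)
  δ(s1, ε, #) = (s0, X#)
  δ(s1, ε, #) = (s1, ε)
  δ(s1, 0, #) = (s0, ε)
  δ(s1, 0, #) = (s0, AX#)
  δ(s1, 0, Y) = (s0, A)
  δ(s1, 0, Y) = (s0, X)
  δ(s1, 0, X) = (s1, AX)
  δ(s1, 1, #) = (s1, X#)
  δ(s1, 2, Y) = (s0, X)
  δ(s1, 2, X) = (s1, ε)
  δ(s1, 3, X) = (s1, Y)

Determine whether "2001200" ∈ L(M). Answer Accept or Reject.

Accept

One accepting computation: (s0, 2001200, #) ⊢ (s1, 001200, Y#) ⊢ (s0, 01200, X#) ⊢ (s1, 1200, #) ⊢ (s1, 200, X#) ⊢ (s1, 00, #) ⊢ (s0, 00, X#) ⊢ (s1, 0, #) ⊢ (s0, ε, ε)
All input consumed and the stack is empty.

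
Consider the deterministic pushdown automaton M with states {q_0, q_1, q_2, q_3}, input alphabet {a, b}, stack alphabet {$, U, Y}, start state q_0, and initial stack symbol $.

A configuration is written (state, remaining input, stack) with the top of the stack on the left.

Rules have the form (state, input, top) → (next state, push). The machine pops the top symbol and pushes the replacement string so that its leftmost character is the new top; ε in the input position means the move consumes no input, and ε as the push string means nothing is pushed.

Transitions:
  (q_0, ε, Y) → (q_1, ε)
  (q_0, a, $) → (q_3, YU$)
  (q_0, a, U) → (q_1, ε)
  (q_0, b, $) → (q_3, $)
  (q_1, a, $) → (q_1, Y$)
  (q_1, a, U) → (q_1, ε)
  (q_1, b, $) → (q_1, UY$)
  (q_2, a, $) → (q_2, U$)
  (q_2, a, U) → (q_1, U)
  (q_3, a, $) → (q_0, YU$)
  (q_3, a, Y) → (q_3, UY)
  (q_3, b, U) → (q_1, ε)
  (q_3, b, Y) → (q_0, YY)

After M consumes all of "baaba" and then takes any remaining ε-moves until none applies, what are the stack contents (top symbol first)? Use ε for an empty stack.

Y$

(q_0, baaba, $) ⊢ (q_3, aaba, $) ⊢ (q_0, aba, YU$) ⊢ (q_1, aba, U$) ⊢ (q_1, ba, $) ⊢ (q_1, a, UY$) ⊢ (q_1, ε, Y$)
All input consumed in state q_1 with stack Y$.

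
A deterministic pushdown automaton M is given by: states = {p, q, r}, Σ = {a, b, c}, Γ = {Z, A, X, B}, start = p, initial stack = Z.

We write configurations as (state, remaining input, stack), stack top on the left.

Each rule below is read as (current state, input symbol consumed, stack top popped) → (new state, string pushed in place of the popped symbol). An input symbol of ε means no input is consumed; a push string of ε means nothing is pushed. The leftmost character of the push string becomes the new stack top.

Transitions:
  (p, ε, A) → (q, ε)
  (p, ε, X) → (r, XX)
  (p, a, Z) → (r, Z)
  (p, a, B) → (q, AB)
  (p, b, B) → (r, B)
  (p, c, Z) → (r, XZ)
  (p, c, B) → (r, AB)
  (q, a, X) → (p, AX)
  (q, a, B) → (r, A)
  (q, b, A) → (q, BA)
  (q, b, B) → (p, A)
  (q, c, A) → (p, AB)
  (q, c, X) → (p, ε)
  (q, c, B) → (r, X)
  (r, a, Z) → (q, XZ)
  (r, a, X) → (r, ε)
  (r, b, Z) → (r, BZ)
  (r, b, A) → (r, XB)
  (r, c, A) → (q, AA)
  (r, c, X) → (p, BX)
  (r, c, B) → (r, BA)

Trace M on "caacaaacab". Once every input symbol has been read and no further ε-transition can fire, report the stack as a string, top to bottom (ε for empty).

BZ

(p, caacaaacab, Z) ⊢ (r, aacaaacab, XZ) ⊢ (r, acaaacab, Z) ⊢ (q, caaacab, XZ) ⊢ (p, aaacab, Z) ⊢ (r, aacab, Z) ⊢ (q, acab, XZ) ⊢ (p, cab, AXZ) ⊢ (q, cab, XZ) ⊢ (p, ab, Z) ⊢ (r, b, Z) ⊢ (r, ε, BZ)
All input consumed in state r with stack BZ.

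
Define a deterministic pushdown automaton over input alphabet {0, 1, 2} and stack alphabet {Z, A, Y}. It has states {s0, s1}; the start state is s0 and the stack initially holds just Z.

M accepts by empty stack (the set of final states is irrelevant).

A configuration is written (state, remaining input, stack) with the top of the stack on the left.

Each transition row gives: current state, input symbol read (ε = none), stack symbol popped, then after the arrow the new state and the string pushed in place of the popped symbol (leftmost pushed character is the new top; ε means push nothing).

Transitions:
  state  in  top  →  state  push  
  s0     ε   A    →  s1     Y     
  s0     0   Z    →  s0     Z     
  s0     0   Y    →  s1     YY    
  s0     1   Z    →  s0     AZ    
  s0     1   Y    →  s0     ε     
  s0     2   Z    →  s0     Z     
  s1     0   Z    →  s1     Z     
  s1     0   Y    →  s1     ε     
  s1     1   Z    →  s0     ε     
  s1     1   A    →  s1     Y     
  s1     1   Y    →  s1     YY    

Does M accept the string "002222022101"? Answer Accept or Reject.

Accept

(s0, 002222022101, Z) ⊢ (s0, 02222022101, Z) ⊢ (s0, 2222022101, Z) ⊢ (s0, 222022101, Z) ⊢ (s0, 22022101, Z) ⊢ (s0, 2022101, Z) ⊢ (s0, 022101, Z) ⊢ (s0, 22101, Z) ⊢ (s0, 2101, Z) ⊢ (s0, 101, Z) ⊢ (s0, 01, AZ) ⊢ (s1, 01, YZ) ⊢ (s1, 1, Z) ⊢ (s0, ε, ε)
All input consumed and the stack is empty.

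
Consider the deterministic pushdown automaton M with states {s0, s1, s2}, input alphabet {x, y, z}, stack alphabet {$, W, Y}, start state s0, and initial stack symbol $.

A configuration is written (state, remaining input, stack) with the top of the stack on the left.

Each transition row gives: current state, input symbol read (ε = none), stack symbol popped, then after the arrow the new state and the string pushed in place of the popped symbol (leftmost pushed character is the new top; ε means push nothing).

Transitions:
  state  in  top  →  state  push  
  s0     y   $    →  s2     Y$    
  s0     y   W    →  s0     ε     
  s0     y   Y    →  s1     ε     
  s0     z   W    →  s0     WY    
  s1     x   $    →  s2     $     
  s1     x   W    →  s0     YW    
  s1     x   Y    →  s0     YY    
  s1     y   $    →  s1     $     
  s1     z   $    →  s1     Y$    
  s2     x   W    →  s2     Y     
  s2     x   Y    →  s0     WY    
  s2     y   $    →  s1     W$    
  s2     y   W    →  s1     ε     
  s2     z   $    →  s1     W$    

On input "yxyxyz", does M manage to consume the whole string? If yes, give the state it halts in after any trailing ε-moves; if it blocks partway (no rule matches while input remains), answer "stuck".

(s0, yxyxyz, $) ⊢ (s2, xyxyz, Y$) ⊢ (s0, yxyz, WY$) ⊢ (s0, xyz, Y$)
No transition for (s0, x, top Y); M blocks with input xyz remaining.

stuck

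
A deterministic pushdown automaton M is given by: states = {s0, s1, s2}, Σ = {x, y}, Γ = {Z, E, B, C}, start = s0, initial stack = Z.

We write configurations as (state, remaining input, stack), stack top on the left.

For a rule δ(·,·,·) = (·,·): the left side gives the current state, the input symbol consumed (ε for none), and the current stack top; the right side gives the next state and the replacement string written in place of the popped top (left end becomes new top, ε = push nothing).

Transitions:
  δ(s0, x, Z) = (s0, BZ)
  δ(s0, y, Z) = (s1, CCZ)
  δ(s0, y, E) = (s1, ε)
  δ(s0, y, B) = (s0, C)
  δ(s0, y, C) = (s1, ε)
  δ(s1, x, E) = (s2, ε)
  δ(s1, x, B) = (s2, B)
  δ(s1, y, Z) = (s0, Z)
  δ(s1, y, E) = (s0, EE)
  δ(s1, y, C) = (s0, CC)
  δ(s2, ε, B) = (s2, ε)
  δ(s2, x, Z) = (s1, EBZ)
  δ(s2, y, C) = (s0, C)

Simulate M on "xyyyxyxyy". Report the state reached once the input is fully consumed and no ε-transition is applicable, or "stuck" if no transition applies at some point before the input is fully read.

stuck

(s0, xyyyxyxyy, Z)
  read x, top Z: go to s0, push BZ → (s0, yyyxyxyy, BZ)
  read y, top B: go to s0, push C → (s0, yyxyxyy, CZ)
  read y, top C: go to s1, push ε → (s1, yxyxyy, Z)
  read y, top Z: go to s0, push Z → (s0, xyxyy, Z)
  read x, top Z: go to s0, push BZ → (s0, yxyy, BZ)
  read y, top B: go to s0, push C → (s0, xyy, CZ)
No transition for (s0, x, top C); M blocks with input xyy remaining.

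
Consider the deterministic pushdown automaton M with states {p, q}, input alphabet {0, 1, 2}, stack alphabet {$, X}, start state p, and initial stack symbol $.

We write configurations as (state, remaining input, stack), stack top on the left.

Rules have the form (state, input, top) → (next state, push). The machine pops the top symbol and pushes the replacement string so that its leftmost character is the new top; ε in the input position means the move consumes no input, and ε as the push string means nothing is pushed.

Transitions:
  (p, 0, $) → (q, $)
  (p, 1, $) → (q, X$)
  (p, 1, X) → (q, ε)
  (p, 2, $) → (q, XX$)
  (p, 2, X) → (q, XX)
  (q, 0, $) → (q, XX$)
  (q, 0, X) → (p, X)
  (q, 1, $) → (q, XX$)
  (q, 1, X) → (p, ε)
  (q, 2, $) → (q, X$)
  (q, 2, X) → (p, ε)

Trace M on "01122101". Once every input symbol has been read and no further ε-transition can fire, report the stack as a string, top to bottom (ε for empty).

X$

(p, 01122101, $)
  read 0, top $: go to q, push $ → (q, 1122101, $)
  read 1, top $: go to q, push XX$ → (q, 122101, XX$)
  read 1, top X: go to p, push ε → (p, 22101, X$)
  read 2, top X: go to q, push XX → (q, 2101, XX$)
  read 2, top X: go to p, push ε → (p, 101, X$)
  read 1, top X: go to q, push ε → (q, 01, $)
  read 0, top $: go to q, push XX$ → (q, 1, XX$)
  read 1, top X: go to p, push ε → (p, ε, X$)
All input consumed in state p with stack X$.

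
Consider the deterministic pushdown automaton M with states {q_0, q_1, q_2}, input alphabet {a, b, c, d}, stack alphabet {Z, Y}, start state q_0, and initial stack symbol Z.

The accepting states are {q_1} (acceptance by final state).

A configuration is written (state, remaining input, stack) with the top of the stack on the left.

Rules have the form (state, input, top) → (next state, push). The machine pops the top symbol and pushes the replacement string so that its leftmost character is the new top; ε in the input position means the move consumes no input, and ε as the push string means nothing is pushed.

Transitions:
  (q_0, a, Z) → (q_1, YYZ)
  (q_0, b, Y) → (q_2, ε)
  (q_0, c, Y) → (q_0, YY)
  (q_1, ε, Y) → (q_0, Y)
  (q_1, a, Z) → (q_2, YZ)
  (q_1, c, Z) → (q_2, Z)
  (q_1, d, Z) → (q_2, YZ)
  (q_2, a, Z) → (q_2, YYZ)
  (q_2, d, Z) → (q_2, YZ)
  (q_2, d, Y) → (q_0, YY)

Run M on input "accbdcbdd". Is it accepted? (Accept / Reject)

Reject

(q_0, accbdcbdd, Z)
  read a, top Z: go to q_1, push YYZ → (q_1, ccbdcbdd, YYZ)
  ε-move, top Y: go to q_0, push Y → (q_0, ccbdcbdd, YYZ)
  read c, top Y: go to q_0, push YY → (q_0, cbdcbdd, YYYZ)
  read c, top Y: go to q_0, push YY → (q_0, bdcbdd, YYYYZ)
  read b, top Y: go to q_2, push ε → (q_2, dcbdd, YYYZ)
  read d, top Y: go to q_0, push YY → (q_0, cbdd, YYYYZ)
  read c, top Y: go to q_0, push YY → (q_0, bdd, YYYYYZ)
  read b, top Y: go to q_2, push ε → (q_2, dd, YYYYZ)
  read d, top Y: go to q_0, push YY → (q_0, d, YYYYYZ)
No transition applies at (q_0, d, YYYYYZ); input not fully consumed.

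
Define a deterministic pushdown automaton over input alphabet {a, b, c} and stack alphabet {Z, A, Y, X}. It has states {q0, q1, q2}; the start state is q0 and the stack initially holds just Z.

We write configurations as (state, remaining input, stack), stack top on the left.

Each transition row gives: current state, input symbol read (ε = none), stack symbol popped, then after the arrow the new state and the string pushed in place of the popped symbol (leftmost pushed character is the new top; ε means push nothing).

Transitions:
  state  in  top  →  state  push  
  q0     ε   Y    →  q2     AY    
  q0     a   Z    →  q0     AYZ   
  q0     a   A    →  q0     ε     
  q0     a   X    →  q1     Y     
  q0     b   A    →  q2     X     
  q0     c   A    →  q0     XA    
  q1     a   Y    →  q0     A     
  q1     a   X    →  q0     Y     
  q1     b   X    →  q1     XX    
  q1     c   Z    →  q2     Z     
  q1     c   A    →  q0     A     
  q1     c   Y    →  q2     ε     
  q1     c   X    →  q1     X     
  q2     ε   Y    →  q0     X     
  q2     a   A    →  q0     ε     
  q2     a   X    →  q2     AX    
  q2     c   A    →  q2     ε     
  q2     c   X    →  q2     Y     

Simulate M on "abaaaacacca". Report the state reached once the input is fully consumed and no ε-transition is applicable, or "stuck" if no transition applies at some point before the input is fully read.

q1

(q0, abaaaacacca, Z)
  read a, top Z: go to q0, push AYZ → (q0, baaaacacca, AYZ)
  read b, top A: go to q2, push X → (q2, aaaacacca, XYZ)
  read a, top X: go to q2, push AX → (q2, aaacacca, AXYZ)
  read a, top A: go to q0, push ε → (q0, aacacca, XYZ)
  read a, top X: go to q1, push Y → (q1, acacca, YYZ)
  read a, top Y: go to q0, push A → (q0, cacca, AYZ)
  read c, top A: go to q0, push XA → (q0, acca, XAYZ)
  read a, top X: go to q1, push Y → (q1, cca, YAYZ)
  read c, top Y: go to q2, push ε → (q2, ca, AYZ)
  read c, top A: go to q2, push ε → (q2, a, YZ)
  ε-move, top Y: go to q0, push X → (q0, a, XZ)
  read a, top X: go to q1, push Y → (q1, ε, YZ)
All input consumed; M is in state q1.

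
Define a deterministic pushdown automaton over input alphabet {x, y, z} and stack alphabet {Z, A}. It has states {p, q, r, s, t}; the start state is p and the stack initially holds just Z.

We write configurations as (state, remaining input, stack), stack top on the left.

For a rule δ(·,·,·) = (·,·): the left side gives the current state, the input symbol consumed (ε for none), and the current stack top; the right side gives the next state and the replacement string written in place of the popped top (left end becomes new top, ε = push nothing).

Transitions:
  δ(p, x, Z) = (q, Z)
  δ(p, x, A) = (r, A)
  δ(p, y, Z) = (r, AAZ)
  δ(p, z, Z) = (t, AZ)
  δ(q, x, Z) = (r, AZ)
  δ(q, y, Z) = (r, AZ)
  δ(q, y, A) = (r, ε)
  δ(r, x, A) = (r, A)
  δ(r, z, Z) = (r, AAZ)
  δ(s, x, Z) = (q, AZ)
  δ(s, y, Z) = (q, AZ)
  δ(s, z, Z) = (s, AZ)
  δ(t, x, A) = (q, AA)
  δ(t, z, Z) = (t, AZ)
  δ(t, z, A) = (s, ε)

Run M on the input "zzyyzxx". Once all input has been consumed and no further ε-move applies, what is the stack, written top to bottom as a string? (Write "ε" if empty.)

(p, zzyyzxx, Z)
  read z, top Z: go to t, push AZ → (t, zyyzxx, AZ)
  read z, top A: go to s, push ε → (s, yyzxx, Z)
  read y, top Z: go to q, push AZ → (q, yzxx, AZ)
  read y, top A: go to r, push ε → (r, zxx, Z)
  read z, top Z: go to r, push AAZ → (r, xx, AAZ)
  read x, top A: go to r, push A → (r, x, AAZ)
  read x, top A: go to r, push A → (r, ε, AAZ)
All input consumed in state r with stack AAZ.

AAZ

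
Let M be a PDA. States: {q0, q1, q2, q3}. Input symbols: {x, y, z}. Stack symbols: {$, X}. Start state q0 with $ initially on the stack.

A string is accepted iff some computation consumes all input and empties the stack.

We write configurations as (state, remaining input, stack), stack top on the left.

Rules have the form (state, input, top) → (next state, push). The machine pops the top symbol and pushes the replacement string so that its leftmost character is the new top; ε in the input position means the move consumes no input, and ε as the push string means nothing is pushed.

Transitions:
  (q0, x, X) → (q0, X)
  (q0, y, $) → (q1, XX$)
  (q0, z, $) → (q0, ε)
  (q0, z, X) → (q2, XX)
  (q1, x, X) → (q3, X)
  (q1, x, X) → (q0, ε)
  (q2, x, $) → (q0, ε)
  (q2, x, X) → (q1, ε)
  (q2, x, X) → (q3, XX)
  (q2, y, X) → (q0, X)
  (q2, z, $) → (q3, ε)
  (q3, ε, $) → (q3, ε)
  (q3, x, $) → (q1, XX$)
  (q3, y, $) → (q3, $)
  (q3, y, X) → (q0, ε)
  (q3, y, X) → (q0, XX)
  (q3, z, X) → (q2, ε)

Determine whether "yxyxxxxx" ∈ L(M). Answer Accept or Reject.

Reject

No computation consumes all input and empties the stack.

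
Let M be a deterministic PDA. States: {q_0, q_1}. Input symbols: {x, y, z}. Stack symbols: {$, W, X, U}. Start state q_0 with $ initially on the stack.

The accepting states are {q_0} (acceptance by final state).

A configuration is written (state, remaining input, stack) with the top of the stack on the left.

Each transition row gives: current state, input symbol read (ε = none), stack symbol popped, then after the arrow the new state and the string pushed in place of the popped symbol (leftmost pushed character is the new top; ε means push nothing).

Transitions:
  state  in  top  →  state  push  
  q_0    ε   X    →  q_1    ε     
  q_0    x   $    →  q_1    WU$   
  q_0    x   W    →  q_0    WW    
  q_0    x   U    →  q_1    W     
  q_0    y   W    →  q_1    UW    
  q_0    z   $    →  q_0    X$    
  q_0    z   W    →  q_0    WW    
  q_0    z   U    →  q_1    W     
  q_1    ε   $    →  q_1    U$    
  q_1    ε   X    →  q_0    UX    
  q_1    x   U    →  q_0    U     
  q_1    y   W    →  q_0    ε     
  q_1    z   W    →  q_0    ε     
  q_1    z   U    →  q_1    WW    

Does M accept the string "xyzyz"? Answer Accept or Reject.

Accept

(q_0, xyzyz, $)
  read x, top $: go to q_1, push WU$ → (q_1, yzyz, WU$)
  read y, top W: go to q_0, push ε → (q_0, zyz, U$)
  read z, top U: go to q_1, push W → (q_1, yz, W$)
  read y, top W: go to q_0, push ε → (q_0, z, $)
  read z, top $: go to q_0, push X$ → (q_0, ε, X$)
All input consumed; state q_0 ∈ F.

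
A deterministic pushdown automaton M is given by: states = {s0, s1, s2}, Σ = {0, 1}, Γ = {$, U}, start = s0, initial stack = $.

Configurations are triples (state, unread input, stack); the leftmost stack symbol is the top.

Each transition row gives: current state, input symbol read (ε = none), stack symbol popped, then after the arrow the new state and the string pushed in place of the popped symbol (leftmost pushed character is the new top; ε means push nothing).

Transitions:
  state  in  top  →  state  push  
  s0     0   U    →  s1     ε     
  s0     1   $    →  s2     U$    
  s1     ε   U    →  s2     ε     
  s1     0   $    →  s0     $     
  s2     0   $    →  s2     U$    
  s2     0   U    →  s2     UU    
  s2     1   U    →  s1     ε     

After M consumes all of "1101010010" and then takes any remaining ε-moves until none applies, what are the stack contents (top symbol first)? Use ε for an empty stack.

(s0, 1101010010, $)
  read 1, top $: go to s2, push U$ → (s2, 101010010, U$)
  read 1, top U: go to s1, push ε → (s1, 01010010, $)
  read 0, top $: go to s0, push $ → (s0, 1010010, $)
  read 1, top $: go to s2, push U$ → (s2, 010010, U$)
  read 0, top U: go to s2, push UU → (s2, 10010, UU$)
  read 1, top U: go to s1, push ε → (s1, 0010, U$)
  ε-move, top U: go to s2, push ε → (s2, 0010, $)
  read 0, top $: go to s2, push U$ → (s2, 010, U$)
  read 0, top U: go to s2, push UU → (s2, 10, UU$)
  read 1, top U: go to s1, push ε → (s1, 0, U$)
  ε-move, top U: go to s2, push ε → (s2, 0, $)
  read 0, top $: go to s2, push U$ → (s2, ε, U$)
All input consumed in state s2 with stack U$.

U$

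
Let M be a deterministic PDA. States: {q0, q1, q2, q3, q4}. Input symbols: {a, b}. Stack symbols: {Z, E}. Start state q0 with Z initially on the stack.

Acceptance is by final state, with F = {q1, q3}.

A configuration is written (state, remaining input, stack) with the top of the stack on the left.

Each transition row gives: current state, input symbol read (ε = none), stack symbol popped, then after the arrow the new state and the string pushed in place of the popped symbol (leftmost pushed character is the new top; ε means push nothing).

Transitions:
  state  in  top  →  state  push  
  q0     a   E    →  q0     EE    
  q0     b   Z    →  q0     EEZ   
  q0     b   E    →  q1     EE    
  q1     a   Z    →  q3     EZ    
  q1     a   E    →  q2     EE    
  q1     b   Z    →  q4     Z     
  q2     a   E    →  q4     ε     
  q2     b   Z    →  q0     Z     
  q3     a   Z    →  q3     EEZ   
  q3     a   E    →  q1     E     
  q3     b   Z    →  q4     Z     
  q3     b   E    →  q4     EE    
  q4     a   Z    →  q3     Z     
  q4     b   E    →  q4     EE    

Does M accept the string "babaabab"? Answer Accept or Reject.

Reject

(q0, babaabab, Z)
  read b, top Z: go to q0, push EEZ → (q0, abaabab, EEZ)
  read a, top E: go to q0, push EE → (q0, baabab, EEEZ)
  read b, top E: go to q1, push EE → (q1, aabab, EEEEZ)
  read a, top E: go to q2, push EE → (q2, abab, EEEEEZ)
  read a, top E: go to q4, push ε → (q4, bab, EEEEZ)
  read b, top E: go to q4, push EE → (q4, ab, EEEEEZ)
No transition applies at (q4, ab, EEEEEZ); input not fully consumed.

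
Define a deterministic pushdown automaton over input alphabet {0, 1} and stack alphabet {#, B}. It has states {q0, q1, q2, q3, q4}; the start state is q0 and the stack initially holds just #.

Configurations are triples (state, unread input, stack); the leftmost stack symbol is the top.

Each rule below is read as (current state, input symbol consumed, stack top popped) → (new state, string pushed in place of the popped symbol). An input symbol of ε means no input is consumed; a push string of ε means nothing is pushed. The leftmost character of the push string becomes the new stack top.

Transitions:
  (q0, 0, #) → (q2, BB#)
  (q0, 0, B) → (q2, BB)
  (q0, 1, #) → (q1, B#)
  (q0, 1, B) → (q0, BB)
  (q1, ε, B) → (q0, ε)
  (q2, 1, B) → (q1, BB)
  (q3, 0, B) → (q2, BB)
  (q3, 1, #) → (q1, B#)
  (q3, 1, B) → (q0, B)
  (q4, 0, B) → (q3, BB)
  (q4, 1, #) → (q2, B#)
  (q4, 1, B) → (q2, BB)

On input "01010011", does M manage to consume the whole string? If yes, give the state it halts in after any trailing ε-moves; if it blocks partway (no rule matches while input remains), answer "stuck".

stuck

(q0, 01010011, #)
  read 0, top #: go to q2, push BB# → (q2, 1010011, BB#)
  read 1, top B: go to q1, push BB → (q1, 010011, BBB#)
  ε-move, top B: go to q0, push ε → (q0, 010011, BB#)
  read 0, top B: go to q2, push BB → (q2, 10011, BBB#)
  read 1, top B: go to q1, push BB → (q1, 0011, BBBB#)
  ε-move, top B: go to q0, push ε → (q0, 0011, BBB#)
  read 0, top B: go to q2, push BB → (q2, 011, BBBB#)
No transition for (q2, 0, top B); M blocks with input 011 remaining.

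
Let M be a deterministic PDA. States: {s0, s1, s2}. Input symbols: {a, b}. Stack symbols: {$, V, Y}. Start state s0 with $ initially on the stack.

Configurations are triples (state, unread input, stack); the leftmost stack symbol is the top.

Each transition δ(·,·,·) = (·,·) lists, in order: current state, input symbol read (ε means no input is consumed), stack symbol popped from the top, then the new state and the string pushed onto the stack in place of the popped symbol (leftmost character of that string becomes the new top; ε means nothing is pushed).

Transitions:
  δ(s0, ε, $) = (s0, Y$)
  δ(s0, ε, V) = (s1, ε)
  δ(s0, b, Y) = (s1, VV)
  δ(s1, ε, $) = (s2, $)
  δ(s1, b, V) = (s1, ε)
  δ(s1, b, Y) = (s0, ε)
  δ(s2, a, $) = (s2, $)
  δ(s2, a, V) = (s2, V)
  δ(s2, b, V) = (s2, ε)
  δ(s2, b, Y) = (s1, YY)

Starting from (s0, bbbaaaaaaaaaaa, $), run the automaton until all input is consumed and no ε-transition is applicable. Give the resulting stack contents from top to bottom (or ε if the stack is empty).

$

(s0, bbbaaaaaaaaaaa, $) ⊢ (s0, bbbaaaaaaaaaaa, Y$) ⊢ (s1, bbaaaaaaaaaaa, VV$) ⊢ (s1, baaaaaaaaaaa, V$) ⊢ (s1, aaaaaaaaaaa, $) ⊢ (s2, aaaaaaaaaaa, $) ⊢ (s2, aaaaaaaaaa, $) ⊢ (s2, aaaaaaaaa, $) ⊢ (s2, aaaaaaaa, $) ⊢ (s2, aaaaaaa, $) ⊢ (s2, aaaaaa, $) ⊢ (s2, aaaaa, $) ⊢ (s2, aaaa, $) ⊢ (s2, aaa, $) ⊢ (s2, aa, $) ⊢ (s2, a, $) ⊢ (s2, ε, $)
All input consumed in state s2 with stack $.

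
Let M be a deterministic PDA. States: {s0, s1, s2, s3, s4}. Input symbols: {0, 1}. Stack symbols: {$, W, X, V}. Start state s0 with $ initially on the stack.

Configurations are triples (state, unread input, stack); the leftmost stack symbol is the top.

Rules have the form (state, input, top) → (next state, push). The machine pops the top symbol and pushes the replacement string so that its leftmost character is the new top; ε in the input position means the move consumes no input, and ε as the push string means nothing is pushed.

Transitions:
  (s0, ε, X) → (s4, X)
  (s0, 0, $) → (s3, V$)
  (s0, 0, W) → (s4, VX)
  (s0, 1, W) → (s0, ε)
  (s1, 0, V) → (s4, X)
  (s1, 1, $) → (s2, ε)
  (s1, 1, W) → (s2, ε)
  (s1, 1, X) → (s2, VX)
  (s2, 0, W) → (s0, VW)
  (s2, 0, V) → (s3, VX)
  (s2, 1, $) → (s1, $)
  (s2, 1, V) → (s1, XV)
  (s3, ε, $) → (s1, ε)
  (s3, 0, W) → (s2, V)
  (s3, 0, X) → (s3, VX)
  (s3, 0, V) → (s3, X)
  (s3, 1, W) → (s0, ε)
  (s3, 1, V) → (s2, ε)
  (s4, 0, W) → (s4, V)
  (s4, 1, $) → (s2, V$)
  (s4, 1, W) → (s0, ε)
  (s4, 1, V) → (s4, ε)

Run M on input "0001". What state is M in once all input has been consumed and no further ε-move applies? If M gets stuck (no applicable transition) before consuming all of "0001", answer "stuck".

(s0, 0001, $)
  read 0, top $: go to s3, push V$ → (s3, 001, V$)
  read 0, top V: go to s3, push X → (s3, 01, X$)
  read 0, top X: go to s3, push VX → (s3, 1, VX$)
  read 1, top V: go to s2, push ε → (s2, ε, X$)
All input consumed; M is in state s2.

s2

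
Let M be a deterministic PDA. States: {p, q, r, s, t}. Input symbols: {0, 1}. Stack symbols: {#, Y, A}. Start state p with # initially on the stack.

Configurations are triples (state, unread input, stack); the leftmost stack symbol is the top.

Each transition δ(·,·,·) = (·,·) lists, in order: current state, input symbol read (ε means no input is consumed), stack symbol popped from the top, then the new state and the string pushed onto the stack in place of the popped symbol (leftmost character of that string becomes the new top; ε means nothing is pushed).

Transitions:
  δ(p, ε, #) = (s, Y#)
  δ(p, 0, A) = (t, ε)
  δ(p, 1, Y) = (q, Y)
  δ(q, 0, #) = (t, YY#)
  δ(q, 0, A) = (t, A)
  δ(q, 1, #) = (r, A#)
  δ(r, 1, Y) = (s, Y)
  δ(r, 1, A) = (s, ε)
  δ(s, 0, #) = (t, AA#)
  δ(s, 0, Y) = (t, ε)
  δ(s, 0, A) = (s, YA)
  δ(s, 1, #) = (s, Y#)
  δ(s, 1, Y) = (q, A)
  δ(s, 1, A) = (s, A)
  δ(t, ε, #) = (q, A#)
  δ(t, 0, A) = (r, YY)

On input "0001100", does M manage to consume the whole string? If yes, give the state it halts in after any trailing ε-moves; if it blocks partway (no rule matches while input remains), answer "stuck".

r

(p, 0001100, #)
  ε-move, top #: go to s, push Y# → (s, 0001100, Y#)
  read 0, top Y: go to t, push ε → (t, 001100, #)
  ε-move, top #: go to q, push A# → (q, 001100, A#)
  read 0, top A: go to t, push A → (t, 01100, A#)
  read 0, top A: go to r, push YY → (r, 1100, YY#)
  read 1, top Y: go to s, push Y → (s, 100, YY#)
  read 1, top Y: go to q, push A → (q, 00, AY#)
  read 0, top A: go to t, push A → (t, 0, AY#)
  read 0, top A: go to r, push YY → (r, ε, YYY#)
All input consumed; M is in state r.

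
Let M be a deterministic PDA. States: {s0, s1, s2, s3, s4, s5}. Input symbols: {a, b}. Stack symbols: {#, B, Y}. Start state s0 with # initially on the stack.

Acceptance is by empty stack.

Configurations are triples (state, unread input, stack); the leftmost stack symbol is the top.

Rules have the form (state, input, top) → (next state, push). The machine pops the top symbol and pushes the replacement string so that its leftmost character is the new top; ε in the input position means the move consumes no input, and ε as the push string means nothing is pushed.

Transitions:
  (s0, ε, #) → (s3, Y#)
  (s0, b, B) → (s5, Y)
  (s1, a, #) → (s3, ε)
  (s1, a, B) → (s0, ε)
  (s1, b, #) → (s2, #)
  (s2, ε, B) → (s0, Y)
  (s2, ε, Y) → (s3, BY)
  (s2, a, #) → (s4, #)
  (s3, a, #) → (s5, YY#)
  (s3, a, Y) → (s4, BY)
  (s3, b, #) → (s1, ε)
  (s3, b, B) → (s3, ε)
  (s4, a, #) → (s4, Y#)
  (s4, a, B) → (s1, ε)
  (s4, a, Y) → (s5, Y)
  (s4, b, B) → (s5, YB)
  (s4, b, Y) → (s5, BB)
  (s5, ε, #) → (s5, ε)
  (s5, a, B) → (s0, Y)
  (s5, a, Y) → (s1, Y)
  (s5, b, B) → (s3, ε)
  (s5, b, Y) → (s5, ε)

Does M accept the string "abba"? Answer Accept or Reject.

Reject

(s0, abba, #)
  ε-move, top #: go to s3, push Y# → (s3, abba, Y#)
  read a, top Y: go to s4, push BY → (s4, bba, BY#)
  read b, top B: go to s5, push YB → (s5, ba, YBY#)
  read b, top Y: go to s5, push ε → (s5, a, BY#)
  read a, top B: go to s0, push Y → (s0, ε, YY#)
All input consumed; stack is YY#, not empty, and no further ε-move applies.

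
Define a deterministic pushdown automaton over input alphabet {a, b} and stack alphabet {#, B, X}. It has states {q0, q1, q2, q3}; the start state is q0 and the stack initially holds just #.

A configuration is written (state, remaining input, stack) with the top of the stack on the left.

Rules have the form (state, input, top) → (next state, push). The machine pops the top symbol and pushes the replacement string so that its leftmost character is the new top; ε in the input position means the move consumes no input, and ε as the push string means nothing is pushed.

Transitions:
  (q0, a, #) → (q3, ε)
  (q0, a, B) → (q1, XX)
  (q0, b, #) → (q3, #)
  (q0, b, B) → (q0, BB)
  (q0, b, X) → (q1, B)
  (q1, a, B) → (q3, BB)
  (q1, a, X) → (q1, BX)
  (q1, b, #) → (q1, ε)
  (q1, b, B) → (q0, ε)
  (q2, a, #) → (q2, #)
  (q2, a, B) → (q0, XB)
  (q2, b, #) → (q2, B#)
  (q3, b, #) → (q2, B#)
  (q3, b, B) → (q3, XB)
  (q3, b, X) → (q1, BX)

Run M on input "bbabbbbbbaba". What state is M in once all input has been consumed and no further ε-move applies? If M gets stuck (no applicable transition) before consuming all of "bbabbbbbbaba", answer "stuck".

(q0, bbabbbbbbaba, #)
  read b, top #: go to q3, push # → (q3, babbbbbbaba, #)
  read b, top #: go to q2, push B# → (q2, abbbbbbaba, B#)
  read a, top B: go to q0, push XB → (q0, bbbbbbaba, XB#)
  read b, top X: go to q1, push B → (q1, bbbbbaba, BB#)
  read b, top B: go to q0, push ε → (q0, bbbbaba, B#)
  read b, top B: go to q0, push BB → (q0, bbbaba, BB#)
  read b, top B: go to q0, push BB → (q0, bbaba, BBB#)
  read b, top B: go to q0, push BB → (q0, baba, BBBB#)
  read b, top B: go to q0, push BB → (q0, aba, BBBBB#)
  read a, top B: go to q1, push XX → (q1, ba, XXBBBB#)
No transition for (q1, b, top X); M blocks with input ba remaining.

stuck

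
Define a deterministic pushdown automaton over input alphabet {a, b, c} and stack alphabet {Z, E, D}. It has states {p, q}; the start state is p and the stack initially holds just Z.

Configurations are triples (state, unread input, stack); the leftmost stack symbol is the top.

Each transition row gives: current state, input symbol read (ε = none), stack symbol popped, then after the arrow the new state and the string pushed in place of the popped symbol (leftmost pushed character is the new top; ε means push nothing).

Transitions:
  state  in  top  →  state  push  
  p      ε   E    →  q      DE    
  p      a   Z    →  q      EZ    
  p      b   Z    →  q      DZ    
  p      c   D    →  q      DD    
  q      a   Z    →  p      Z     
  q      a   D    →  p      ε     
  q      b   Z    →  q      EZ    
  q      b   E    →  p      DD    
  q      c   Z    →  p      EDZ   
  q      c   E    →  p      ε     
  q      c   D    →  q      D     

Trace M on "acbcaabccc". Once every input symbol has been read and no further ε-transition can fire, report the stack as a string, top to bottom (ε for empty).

DDDZ

(p, acbcaabccc, Z)
  read a, top Z: go to q, push EZ → (q, cbcaabccc, EZ)
  read c, top E: go to p, push ε → (p, bcaabccc, Z)
  read b, top Z: go to q, push DZ → (q, caabccc, DZ)
  read c, top D: go to q, push D → (q, aabccc, DZ)
  read a, top D: go to p, push ε → (p, abccc, Z)
  read a, top Z: go to q, push EZ → (q, bccc, EZ)
  read b, top E: go to p, push DD → (p, ccc, DDZ)
  read c, top D: go to q, push DD → (q, cc, DDDZ)
  read c, top D: go to q, push D → (q, c, DDDZ)
  read c, top D: go to q, push D → (q, ε, DDDZ)
All input consumed in state q with stack DDDZ.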